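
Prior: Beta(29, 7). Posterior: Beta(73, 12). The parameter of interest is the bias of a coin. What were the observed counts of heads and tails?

44 heads and 5 tails

A Beta(α, β) prior with s successes and f failures in binomial data gives a Beta(α+s, β+f) posterior.
Match parameters: s=73−29=44, f=12−7=5.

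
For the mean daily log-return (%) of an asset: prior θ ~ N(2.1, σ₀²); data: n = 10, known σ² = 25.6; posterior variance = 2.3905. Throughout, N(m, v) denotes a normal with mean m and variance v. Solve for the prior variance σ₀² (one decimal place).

σ₀² = 36.1

For the Normal–Normal model with known σ², precisions add: τ_n = τ₀ + n/σ².
So 1/σ₀² = 1/2.3905 − 10/25.6 = 0.418323 − 0.390625 = 0.027698.
Hence σ₀² = 1/0.027698 ≈ 36.1.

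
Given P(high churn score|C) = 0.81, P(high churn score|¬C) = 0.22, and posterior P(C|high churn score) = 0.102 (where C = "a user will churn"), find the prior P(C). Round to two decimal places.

P(C) = 0.03

In odds form, posterior odds = prior odds × likelihood ratio, so prior odds = posterior odds ÷ LR.
Posterior odds = 0.102/(1−0.102) = 0.1136. LR = 0.81/0.22 = 3.6818.
Prior odds = 0.1136/3.6818 = 0.0309, so P(C) = 0.0309/(1+0.0309) ≈ 0.03.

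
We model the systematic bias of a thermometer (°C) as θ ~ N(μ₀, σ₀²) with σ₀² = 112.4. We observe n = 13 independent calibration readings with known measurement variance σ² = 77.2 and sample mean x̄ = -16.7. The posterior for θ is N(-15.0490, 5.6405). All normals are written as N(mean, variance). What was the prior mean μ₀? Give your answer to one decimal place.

With known observation variance, the Normal–Normal posterior has precision τ_n = τ₀ + n/σ² and mean μ_n = (τ₀μ₀ + (n/σ²)x̄)/τ_n.
Here τ₀ = 1/112.4 = 0.008897 and τ_data = 13/77.2 = 0.168394, so τ_n = 0.177291.
Rearranging for μ₀: μ₀ = (μ_n·τ_n − τ_data·x̄)/τ₀ = (-15.0490·0.177291 − 0.168394·-16.7) / 0.008897 = 0.144128/0.008897 ≈ 16.2.

μ₀ = 16.2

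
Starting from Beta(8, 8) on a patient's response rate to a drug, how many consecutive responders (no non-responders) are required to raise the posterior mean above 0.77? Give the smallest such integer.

After k responders and 0 non-responders the posterior is Beta(8+k, 8), with mean (8+k)/(8+8+k).
Set (8+k)/(16+k) > 0.77 and solve: k > (0.77·16 − 8)/(1 − 0.77) = 18.783.
The smallest integer exceeding 18.783 is 19.

k = 19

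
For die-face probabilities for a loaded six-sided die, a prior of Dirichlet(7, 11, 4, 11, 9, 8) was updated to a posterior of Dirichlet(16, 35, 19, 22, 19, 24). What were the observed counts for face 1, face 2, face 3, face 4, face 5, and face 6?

For a Dirichlet(α) prior with multinomial counts c, the posterior is Dirichlet(α + c) componentwise.
Counts are posterior − prior componentwise: 16−7=9, 35−11=24, 19−4=15, 22−11=11, 19−9=10, 24−8=16.

counts (9, 24, 15, 11, 10, 16)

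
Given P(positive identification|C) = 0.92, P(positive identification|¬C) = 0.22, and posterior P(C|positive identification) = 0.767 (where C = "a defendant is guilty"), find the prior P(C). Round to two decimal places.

P(C) = 0.44

In odds form, posterior odds = prior odds × likelihood ratio, so prior odds = posterior odds ÷ LR.
Posterior odds = 0.767/(1−0.767) = 3.2918. LR = 0.92/0.22 = 4.1818.
Prior odds = 3.2918/4.1818 = 0.7872, so P(C) = 0.7872/(1+0.7872) ≈ 0.44.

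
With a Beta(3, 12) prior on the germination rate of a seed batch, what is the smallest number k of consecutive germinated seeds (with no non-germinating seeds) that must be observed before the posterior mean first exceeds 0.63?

After k germinated seeds and 0 non-germinating seeds the posterior is Beta(3+k, 12), with mean (3+k)/(3+12+k).
Set (3+k)/(15+k) > 0.63 and solve: k > (0.63·15 − 3)/(1 − 0.63) = 17.432.
The smallest integer exceeding 17.432 is 18, and checking k=18: (21)/(33) = 0.6364 > 0.63.

k = 18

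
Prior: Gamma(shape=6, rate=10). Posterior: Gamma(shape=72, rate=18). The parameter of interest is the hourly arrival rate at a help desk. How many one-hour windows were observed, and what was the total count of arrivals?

n = 8 one-hour windows with total 66 arrivals

A Gamma(α, β) prior (rate parametrization) on a Poisson rate with n observations summing to S gives posterior Gamma(α+S, β+n).
Matching: Σxᵢ = 72 − 6 = 66 and n = 18 − 10 = 8.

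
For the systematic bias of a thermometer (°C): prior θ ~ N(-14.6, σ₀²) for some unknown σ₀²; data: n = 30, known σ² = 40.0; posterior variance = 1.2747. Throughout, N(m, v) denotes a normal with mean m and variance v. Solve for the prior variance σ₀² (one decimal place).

σ₀² = 29.0

Posterior precision equals prior precision plus data precision: 1/σ_n² = 1/σ₀² + n/σ².
So 1/σ₀² = 1/1.2747 − 30/40.0 = 0.784498 − 0.750000 = 0.034498.
Hence σ₀² = 1/0.034498 ≈ 29.0.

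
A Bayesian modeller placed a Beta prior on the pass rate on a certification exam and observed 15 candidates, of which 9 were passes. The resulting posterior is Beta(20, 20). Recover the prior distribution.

A Beta(α, β) prior with s successes and f failures in binomial data gives a Beta(α+s, β+f) posterior.
So α = 20 − 9 = 11 and β = 20 − 6 = 14.

Beta(11, 14)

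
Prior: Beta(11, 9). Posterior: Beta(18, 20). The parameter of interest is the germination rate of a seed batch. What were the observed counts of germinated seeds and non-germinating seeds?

Beta is conjugate to the binomial likelihood: posterior = Beta(a+s, b+f).
Match parameters: s=18−11=7, f=20−9=11.

7 germinated seeds and 11 non-germinating seeds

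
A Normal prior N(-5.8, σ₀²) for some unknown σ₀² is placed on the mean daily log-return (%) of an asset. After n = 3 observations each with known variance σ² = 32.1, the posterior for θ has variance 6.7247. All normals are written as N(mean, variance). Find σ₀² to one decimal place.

For the Normal–Normal model with known σ², precisions add: τ_n = τ₀ + n/σ².
So 1/σ₀² = 1/6.7247 − 3/32.1 = 0.148706 − 0.093458 = 0.055248.
Hence σ₀² = 1/0.055248 ≈ 18.1.

σ₀² = 18.1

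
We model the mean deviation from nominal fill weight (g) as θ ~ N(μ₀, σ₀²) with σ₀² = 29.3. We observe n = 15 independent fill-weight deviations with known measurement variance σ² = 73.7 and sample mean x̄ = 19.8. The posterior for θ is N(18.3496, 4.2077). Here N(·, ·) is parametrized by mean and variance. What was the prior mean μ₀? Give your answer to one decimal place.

μ₀ = 9.7

With known observation variance, the Normal–Normal posterior has precision τ_n = τ₀ + n/σ² and mean μ_n = (τ₀μ₀ + (n/σ²)x̄)/τ_n.
Here τ₀ = 1/29.3 = 0.034130 and τ_data = 15/73.7 = 0.203528, so τ_n = 0.237658.
Rearranging for μ₀: μ₀ = (μ_n·τ_n − τ_data·x̄)/τ₀ = (18.3496·0.237658 − 0.203528·19.8) / 0.034130 = 0.331075/0.034130 ≈ 9.7.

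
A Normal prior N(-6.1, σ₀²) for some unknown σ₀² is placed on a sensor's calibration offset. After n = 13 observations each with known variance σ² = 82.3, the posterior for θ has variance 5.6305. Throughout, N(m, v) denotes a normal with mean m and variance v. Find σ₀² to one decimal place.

For the Normal–Normal model with known σ², precisions add: τ_n = τ₀ + n/σ².
So 1/σ₀² = 1/5.6305 − 13/82.3 = 0.177604 − 0.157959 = 0.019645.
Hence σ₀² = 1/0.019645 ≈ 50.9.

σ₀² = 50.9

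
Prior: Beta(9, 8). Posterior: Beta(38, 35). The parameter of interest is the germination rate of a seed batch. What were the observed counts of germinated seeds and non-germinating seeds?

A Beta(a, b) prior with s successes and f failures in binomial data gives a Beta(a+s, b+f) posterior.
So s = 38 − 9 = 29 and f = 35 − 8 = 27.

29 germinated seeds and 27 non-germinating seeds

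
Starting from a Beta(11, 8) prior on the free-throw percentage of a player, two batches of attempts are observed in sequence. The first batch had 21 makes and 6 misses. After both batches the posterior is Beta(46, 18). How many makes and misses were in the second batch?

14 makes and 4 misses

Because Beta–binomial updating is additive in the counts, the combined data contributed (α_post−α_prior, β_post−β_prior) successes and failures.
Total across both batches: 46−11=35 makes, 18−8=10 misses.
Subtract the first batch: 35−21=14 makes and 10−6=4 misses.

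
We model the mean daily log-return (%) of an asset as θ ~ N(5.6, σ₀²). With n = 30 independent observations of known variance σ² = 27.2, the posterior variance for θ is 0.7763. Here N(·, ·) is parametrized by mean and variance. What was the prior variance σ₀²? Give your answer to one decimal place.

Posterior precision equals prior precision plus data precision: 1/σ_n² = 1/σ₀² + n/σ².
So 1/σ₀² = 1/0.7763 − 30/27.2 = 1.288162 − 1.102941 = 0.185221.
Hence σ₀² = 1/0.185221 ≈ 5.4.

σ₀² = 5.4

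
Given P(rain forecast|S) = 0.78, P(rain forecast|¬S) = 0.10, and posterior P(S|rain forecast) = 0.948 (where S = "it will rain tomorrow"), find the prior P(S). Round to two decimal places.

P(S) = 0.70

In odds form, posterior odds = prior odds × likelihood ratio, so prior odds = posterior odds ÷ LR.
Posterior odds = 0.948/(1−0.948) = 18.2308. LR = 0.78/0.10 = 7.8000.
Prior odds = 18.2308/7.8000 = 2.3373, so P(S) = 2.3373/(1+2.3373) ≈ 0.70.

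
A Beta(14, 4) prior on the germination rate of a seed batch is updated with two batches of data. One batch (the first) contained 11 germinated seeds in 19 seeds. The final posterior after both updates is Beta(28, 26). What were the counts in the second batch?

Because Beta–binomial updating is additive in the counts, the combined data contributed (α_post−α_prior, β_post−β_prior) successes and failures.
Total across both batches: 28−14=14 germinated seeds, 26−4=22 non-germinating seeds.
Subtract the first batch: 14−11=3 germinated seeds and 22−8=14 non-germinating seeds.

3 germinated seeds and 14 non-germinating seeds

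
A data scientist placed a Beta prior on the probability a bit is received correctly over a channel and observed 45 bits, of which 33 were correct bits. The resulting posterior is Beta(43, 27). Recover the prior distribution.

Beta is conjugate to the binomial likelihood: posterior = Beta(α+s, β+f).
So α = 43 − 33 = 10 and β = 27 − 12 = 15.

Beta(10, 15)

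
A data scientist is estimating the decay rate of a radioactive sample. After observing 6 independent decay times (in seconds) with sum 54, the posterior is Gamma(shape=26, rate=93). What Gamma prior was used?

For an exponential likelihood with a Gamma(α, β) prior on the rate, n observations with total T give posterior Gamma(α+n, β+T).
So α = 26 − 6 = 20 and β = 93 − 54 = 39.

Gamma(shape=20, rate=39)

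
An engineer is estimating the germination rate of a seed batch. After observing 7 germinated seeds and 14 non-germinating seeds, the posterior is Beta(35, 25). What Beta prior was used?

Beta(28, 11)

Beta is conjugate to the binomial likelihood: posterior = Beta(α+s, β+f).
Subtract the data counts: 35−7=28, 25−14=11.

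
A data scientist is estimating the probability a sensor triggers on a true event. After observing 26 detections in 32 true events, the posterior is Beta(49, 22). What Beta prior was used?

Beta(23, 16)

Beta is conjugate to the binomial likelihood: posterior = Beta(α+s, β+f).
Subtract the data counts: 49−26=23, 22−6=16.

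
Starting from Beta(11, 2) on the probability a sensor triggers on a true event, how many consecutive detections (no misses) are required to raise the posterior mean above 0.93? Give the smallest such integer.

After k detections and 0 misses the posterior is Beta(11+k, 2), with mean (11+k)/(11+2+k).
Set (11+k)/(13+k) > 0.93 and solve: k > (0.93·13 − 11)/(1 − 0.93) = 15.571.
The smallest integer exceeding 15.571 is 16, and checking k=16: (27)/(29) = 0.9310 > 0.93.

k = 16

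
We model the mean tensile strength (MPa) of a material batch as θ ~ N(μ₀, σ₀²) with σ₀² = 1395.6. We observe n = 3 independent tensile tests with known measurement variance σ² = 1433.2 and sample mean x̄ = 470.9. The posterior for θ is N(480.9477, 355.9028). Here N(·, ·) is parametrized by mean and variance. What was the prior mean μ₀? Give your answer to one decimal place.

μ₀ = 510.3

With known observation variance, the Normal–Normal posterior has precision τ_n = τ₀ + n/σ² and mean μ_n = (τ₀μ₀ + (n/σ²)x̄)/τ_n.
Here τ₀ = 1/1395.6 = 0.000717 and τ_data = 3/1433.2 = 0.002093, so τ_n = 0.002810.
Rearranging for μ₀: μ₀ = (μ_n·τ_n − τ_data·x̄)/τ₀ = (480.9477·0.002810 − 0.002093·470.9) / 0.000717 = 0.365869/0.000717 ≈ 510.3.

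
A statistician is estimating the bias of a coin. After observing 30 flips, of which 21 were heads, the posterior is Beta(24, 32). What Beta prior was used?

Beta(3, 23)

Under Beta–binomial conjugacy the posterior parameters are (α+s, β+f).
Subtract the data counts: 24−21=3, 32−9=23.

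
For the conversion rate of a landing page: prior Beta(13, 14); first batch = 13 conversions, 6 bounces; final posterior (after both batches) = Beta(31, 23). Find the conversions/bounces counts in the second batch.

5 conversions and 3 bounces

Sequential conjugate updates are equivalent to a single update on the pooled data, so total successes = posterior α − prior α and total failures = posterior β − prior β.
Total across both batches: 31−13=18 conversions, 23−14=9 bounces.
Subtract the first batch: 18−13=5 conversions and 9−6=3 bounces.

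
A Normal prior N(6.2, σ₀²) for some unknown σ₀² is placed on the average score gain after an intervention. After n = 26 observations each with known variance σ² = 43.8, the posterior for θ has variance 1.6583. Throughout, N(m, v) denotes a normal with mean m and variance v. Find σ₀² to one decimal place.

σ₀² = 106.2

For the Normal–Normal model with known σ², precisions add: τ_n = τ₀ + n/σ².
So 1/σ₀² = 1/1.6583 − 26/43.8 = 0.603027 − 0.593607 = 0.009420.
Hence σ₀² = 1/0.009420 ≈ 106.2.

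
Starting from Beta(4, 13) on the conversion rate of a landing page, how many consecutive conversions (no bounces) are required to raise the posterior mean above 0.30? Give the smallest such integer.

k = 2

After k conversions and 0 bounces the posterior is Beta(4+k, 13), with mean (4+k)/(4+13+k).
Set (4+k)/(17+k) > 0.30 and solve: k > (0.30·17 − 4)/(1 − 0.30) = 1.571.
The smallest integer exceeding 1.571 is 2.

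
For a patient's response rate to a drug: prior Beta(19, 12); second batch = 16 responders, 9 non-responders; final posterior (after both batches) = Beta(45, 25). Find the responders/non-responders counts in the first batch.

10 responders and 4 non-responders

Sequential conjugate updates are equivalent to a single update on the pooled data, so total successes = posterior α − prior α and total failures = posterior β − prior β.
Total across both batches: 45−19=26 responders, 25−12=13 non-responders.
Subtract the second batch: 26−16=10 responders and 13−9=4 non-responders.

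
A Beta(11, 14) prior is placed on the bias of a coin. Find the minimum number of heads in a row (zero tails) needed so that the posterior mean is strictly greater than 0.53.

After k heads and 0 tails the posterior is Beta(11+k, 14), with mean (11+k)/(11+14+k).
Set (11+k)/(25+k) > 0.53 and solve: k > (0.53·25 − 11)/(1 − 0.53) = 4.787.
The smallest integer exceeding 4.787 is 5.

k = 5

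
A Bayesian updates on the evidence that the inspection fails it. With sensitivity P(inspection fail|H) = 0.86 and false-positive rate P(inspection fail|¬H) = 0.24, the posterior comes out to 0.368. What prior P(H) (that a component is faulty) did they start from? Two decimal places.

Bayes' rule in odds form gives O(H|E) = O(H)·[P(E|H)/P(E|¬H)], hence O(H) = O(H|E)/LR.
Posterior odds = 0.368/(1−0.368) = 0.5823. LR = 0.86/0.24 = 3.5833.
Prior odds = 0.5823/3.5833 = 0.1625, so P(H) = 0.1625/(1+0.1625) ≈ 0.14.

P(H) = 0.14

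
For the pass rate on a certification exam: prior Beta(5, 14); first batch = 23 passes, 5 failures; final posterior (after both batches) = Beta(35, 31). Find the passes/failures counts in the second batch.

Sequential conjugate updates are equivalent to a single update on the pooled data, so total successes = posterior α − prior α and total failures = posterior β − prior β.
Total across both batches: 35−5=30 passes, 31−14=17 failures.
Subtract the first batch: 30−23=7 passes and 17−5=12 failures.

7 passes and 12 failures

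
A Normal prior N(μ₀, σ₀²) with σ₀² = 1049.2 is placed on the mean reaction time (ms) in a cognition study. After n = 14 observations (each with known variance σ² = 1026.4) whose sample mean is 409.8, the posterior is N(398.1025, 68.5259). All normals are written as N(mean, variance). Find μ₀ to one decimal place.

μ₀ = 230.7

The posterior mean is a precision-weighted average: μ_n = (τ₀μ₀ + τ_data·x̄)/(τ₀+τ_data), with τ₀=1/σ₀² and τ_data=n/σ².
Here τ₀ = 1/1049.2 = 0.000953 and τ_data = 14/1026.4 = 0.013640, so τ_n = 0.014593.
Rearranging for μ₀: μ₀ = (μ_n·τ_n − τ_data·x̄)/τ₀ = (398.1025·0.014593 − 0.013640·409.8) / 0.000953 = 0.219838/0.000953 ≈ 230.7.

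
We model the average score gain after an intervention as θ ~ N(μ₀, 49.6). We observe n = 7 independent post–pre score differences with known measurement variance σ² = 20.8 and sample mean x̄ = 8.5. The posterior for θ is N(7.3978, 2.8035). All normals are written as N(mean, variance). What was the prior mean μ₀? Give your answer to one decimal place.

μ₀ = -11.0

With known observation variance, the Normal–Normal posterior has precision τ_n = τ₀ + n/σ² and mean μ_n = (τ₀μ₀ + (n/σ²)x̄)/τ_n.
Here τ₀ = 1/49.6 = 0.020161 and τ_data = 7/20.8 = 0.336538, so τ_n = 0.356699.
Rearranging for μ₀: μ₀ = (μ_n·τ_n − τ_data·x̄)/τ₀ = (7.3978·0.356699 − 0.336538·8.5) / 0.020161 = -0.221785/0.020161 ≈ -11.0.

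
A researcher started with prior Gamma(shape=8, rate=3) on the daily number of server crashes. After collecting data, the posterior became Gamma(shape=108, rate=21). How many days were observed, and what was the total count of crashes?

n = 18 days with total 100 crashes

A Gamma(α, β) prior (rate parametrization) on a Poisson rate with n observations summing to S gives posterior Gamma(α+S, β+n).
Matching: Σxᵢ = 108 − 8 = 100 and n = 21 − 3 = 18.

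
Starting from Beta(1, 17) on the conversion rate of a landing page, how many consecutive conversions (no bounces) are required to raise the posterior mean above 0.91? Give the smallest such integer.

k = 171

After k conversions and 0 bounces the posterior is Beta(1+k, 17), with mean (1+k)/(1+17+k).
Set (1+k)/(18+k) > 0.91 and solve: k > (0.91·18 − 1)/(1 − 0.91) = 170.889.
The smallest integer exceeding 170.889 is 171.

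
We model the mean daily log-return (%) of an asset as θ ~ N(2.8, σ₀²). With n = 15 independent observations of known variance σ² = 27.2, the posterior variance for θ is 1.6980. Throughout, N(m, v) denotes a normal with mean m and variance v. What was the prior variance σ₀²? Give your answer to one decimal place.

Posterior precision equals prior precision plus data precision: 1/σ_n² = 1/σ₀² + n/σ².
So 1/σ₀² = 1/1.6980 − 15/27.2 = 0.588928 − 0.551471 = 0.037457.
Hence σ₀² = 1/0.037457 ≈ 26.7.

σ₀² = 26.7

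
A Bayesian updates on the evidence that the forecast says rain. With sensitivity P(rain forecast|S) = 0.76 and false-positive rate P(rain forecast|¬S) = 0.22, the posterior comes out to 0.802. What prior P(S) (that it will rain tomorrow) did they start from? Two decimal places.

Bayes' rule in odds form gives O(S|E) = O(S)·[P(E|S)/P(E|¬S)], hence O(S) = O(S|E)/LR.
Posterior odds = 0.802/(1−0.802) = 4.0505. LR = 0.76/0.22 = 3.4545.
Prior odds = 4.0505/3.4545 = 1.1725, so P(S) = 1.1725/(1+1.1725) ≈ 0.54.

P(S) = 0.54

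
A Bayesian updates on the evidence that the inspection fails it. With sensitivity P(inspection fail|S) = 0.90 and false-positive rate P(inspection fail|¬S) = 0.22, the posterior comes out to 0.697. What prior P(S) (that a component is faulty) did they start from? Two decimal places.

In odds form, posterior odds = prior odds × likelihood ratio, so prior odds = posterior odds ÷ LR.
Posterior odds = 0.697/(1−0.697) = 2.3003. LR = 0.90/0.22 = 4.0909.
Prior odds = 2.3003/4.0909 = 0.5623, so P(S) = 0.5623/(1+0.5623) ≈ 0.36.

P(S) = 0.36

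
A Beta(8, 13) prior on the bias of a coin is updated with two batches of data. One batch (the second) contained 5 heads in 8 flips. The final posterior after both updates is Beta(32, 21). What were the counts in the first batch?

Because Beta–binomial updating is additive in the counts, the combined data contributed (α_post−α_prior, β_post−β_prior) successes and failures.
Total across both batches: 32−8=24 heads, 21−13=8 tails.
Subtract the second batch: 24−5=19 heads and 8−3=5 tails.

19 heads and 5 tails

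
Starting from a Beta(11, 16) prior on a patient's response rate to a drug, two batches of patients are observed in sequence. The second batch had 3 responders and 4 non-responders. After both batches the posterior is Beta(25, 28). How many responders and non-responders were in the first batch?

Because Beta–binomial updating is additive in the counts, the combined data contributed (α_post−α_prior, β_post−β_prior) successes and failures.
Total across both batches: 25−11=14 responders, 28−16=12 non-responders.
Subtract the second batch: 14−3=11 responders and 12−4=8 non-responders.

11 responders and 8 non-responders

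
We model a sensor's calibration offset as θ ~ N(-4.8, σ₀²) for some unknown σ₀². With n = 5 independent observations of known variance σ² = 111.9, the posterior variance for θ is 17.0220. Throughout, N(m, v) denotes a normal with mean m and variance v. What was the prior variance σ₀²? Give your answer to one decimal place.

For the Normal–Normal model with known σ², precisions add: τ_n = τ₀ + n/σ².
So 1/σ₀² = 1/17.0220 − 5/111.9 = 0.058748 − 0.044683 = 0.014065.
Hence σ₀² = 1/0.014065 ≈ 71.1.

σ₀² = 71.1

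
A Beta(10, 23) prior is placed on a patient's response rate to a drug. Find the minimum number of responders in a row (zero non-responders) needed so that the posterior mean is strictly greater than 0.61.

k = 26

After k responders and 0 non-responders the posterior is Beta(10+k, 23), with mean (10+k)/(10+23+k).
Set (10+k)/(33+k) > 0.61 and solve: k > (0.61·33 − 10)/(1 − 0.61) = 25.974.
The smallest integer exceeding 25.974 is 26.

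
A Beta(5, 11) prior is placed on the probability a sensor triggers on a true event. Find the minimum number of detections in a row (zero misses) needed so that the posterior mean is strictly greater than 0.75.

k = 29

After k detections and 0 misses the posterior is Beta(5+k, 11), with mean (5+k)/(5+11+k).
Set (5+k)/(16+k) > 0.75 and solve: k > (0.75·16 − 5)/(1 − 0.75) = 28.000.
The smallest integer exceeding 28.000 is 29, and checking k=29: (34)/(45) = 0.7556 > 0.75.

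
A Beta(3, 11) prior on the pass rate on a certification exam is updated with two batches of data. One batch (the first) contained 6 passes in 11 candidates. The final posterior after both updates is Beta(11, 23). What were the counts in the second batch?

Because Beta–binomial updating is additive in the counts, the combined data contributed (α_post−α_prior, β_post−β_prior) successes and failures.
Total across both batches: 11−3=8 passes, 23−11=12 failures.
Subtract the first batch: 8−6=2 passes and 12−5=7 failures.

2 passes and 7 failures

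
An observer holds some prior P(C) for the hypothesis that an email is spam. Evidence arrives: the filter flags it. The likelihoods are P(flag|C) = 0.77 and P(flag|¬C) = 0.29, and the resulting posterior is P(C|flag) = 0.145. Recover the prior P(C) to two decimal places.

In odds form, posterior odds = prior odds × likelihood ratio, so prior odds = posterior odds ÷ LR.
Posterior odds = 0.145/(1−0.145) = 0.1696. LR = 0.77/0.29 = 2.6552.
Prior odds = 0.1696/2.6552 = 0.0639, so P(C) = 0.0639/(1+0.0639) ≈ 0.06.

P(C) = 0.06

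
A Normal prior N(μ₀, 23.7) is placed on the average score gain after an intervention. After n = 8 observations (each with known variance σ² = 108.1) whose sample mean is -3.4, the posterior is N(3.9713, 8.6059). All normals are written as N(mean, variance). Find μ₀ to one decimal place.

μ₀ = 16.9

With known observation variance, the Normal–Normal posterior has precision τ_n = τ₀ + n/σ² and mean μ_n = (τ₀μ₀ + (n/σ²)x̄)/τ_n.
Here τ₀ = 1/23.7 = 0.042194 and τ_data = 8/108.1 = 0.074006, so τ_n = 0.116200.
Rearranging for μ₀: μ₀ = (μ_n·τ_n − τ_data·x̄)/τ₀ = (3.9713·0.116200 − 0.074006·-3.4) / 0.042194 = 0.713085/0.042194 ≈ 16.9.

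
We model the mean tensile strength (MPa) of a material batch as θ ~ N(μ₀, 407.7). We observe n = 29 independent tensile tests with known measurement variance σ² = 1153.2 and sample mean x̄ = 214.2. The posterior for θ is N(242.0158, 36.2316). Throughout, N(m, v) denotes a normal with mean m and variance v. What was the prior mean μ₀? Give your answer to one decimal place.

The posterior mean is a precision-weighted average: μ_n = (τ₀μ₀ + τ_data·x̄)/(τ₀+τ_data), with τ₀=1/σ₀² and τ_data=n/σ².
Here τ₀ = 1/407.7 = 0.002453 and τ_data = 29/1153.2 = 0.025147, so τ_n = 0.027600.
Rearranging for μ₀: μ₀ = (μ_n·τ_n − τ_data·x̄)/τ₀ = (242.0158·0.027600 − 0.025147·214.2) / 0.002453 = 1.293149/0.002453 ≈ 527.2.

μ₀ = 527.2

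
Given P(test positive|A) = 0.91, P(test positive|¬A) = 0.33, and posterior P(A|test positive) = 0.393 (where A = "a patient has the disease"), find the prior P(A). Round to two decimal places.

In odds form, posterior odds = prior odds × likelihood ratio, so prior odds = posterior odds ÷ LR.
Posterior odds = 0.393/(1−0.393) = 0.6474. LR = 0.91/0.33 = 2.7576.
Prior odds = 0.6474/2.7576 = 0.2348, so P(A) = 0.2348/(1+0.2348) ≈ 0.19.

P(A) = 0.19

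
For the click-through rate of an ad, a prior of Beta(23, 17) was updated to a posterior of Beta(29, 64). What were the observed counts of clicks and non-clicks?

Beta is conjugate to the binomial likelihood: posterior = Beta(α+s, β+f).
So s = 29 − 23 = 6 and f = 64 − 17 = 47.

6 clicks and 47 non-clicks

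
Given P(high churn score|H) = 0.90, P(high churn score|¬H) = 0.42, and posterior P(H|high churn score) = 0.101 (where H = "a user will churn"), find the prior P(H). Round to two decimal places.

Bayes' rule in odds form gives O(H|E) = O(H)·[P(E|H)/P(E|¬H)], hence O(H) = O(H|E)/LR.
Posterior odds = 0.101/(1−0.101) = 0.1123. LR = 0.90/0.42 = 2.1429.
Prior odds = 0.1123/2.1429 = 0.0524, so P(H) = 0.0524/(1+0.0524) ≈ 0.05.

P(H) = 0.05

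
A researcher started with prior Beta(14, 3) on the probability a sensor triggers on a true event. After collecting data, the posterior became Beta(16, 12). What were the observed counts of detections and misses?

A Beta(a, b) prior with s successes and f failures in binomial data gives a Beta(a+s, b+f) posterior.
So s = 16 − 14 = 2 and f = 12 − 3 = 9.

2 detections and 9 misses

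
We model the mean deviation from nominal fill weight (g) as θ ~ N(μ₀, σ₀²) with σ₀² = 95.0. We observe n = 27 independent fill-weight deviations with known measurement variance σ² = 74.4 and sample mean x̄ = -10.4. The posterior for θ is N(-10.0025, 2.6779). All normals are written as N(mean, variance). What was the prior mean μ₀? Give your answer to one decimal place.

μ₀ = 3.7

With known observation variance, the Normal–Normal posterior has precision τ_n = τ₀ + n/σ² and mean μ_n = (τ₀μ₀ + (n/σ²)x̄)/τ_n.
Here τ₀ = 1/95.0 = 0.010526 and τ_data = 27/74.4 = 0.362903, so τ_n = 0.373429.
Rearranging for μ₀: μ₀ = (μ_n·τ_n − τ_data·x̄)/τ₀ = (-10.0025·0.373429 − 0.362903·-10.4) / 0.010526 = 0.038968/0.010526 ≈ 3.7.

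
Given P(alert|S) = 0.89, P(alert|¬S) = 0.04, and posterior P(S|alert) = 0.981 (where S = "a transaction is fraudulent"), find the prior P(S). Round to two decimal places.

P(S) = 0.70

Bayes' rule in odds form gives O(S|E) = O(S)·[P(E|S)/P(E|¬S)], hence O(S) = O(S|E)/LR.
Posterior odds = 0.981/(1−0.981) = 51.6316. LR = 0.89/0.04 = 22.2500.
Prior odds = 51.6316/22.2500 = 2.3205, so P(S) = 2.3205/(1+2.3205) ≈ 0.70.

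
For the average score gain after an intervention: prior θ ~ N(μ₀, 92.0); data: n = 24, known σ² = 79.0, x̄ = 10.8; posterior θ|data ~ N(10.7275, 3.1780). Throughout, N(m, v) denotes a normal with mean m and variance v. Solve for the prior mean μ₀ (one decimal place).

The posterior mean is a precision-weighted average: μ_n = (τ₀μ₀ + τ_data·x̄)/(τ₀+τ_data), with τ₀=1/σ₀² and τ_data=n/σ².
Here τ₀ = 1/92.0 = 0.010870 and τ_data = 24/79.0 = 0.303797, so τ_n = 0.314667.
Rearranging for μ₀: μ₀ = (μ_n·τ_n − τ_data·x̄)/τ₀ = (10.7275·0.314667 − 0.303797·10.8) / 0.010870 = 0.094583/0.010870 ≈ 8.7.

μ₀ = 8.7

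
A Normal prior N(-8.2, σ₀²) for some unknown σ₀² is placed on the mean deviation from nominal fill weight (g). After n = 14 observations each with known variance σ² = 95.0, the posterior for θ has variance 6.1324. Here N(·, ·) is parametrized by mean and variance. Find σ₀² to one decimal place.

σ₀² = 63.7

Posterior precision equals prior precision plus data precision: 1/σ_n² = 1/σ₀² + n/σ².
So 1/σ₀² = 1/6.1324 − 14/95.0 = 0.163068 − 0.147368 = 0.015700.
Hence σ₀² = 1/0.015700 ≈ 63.7.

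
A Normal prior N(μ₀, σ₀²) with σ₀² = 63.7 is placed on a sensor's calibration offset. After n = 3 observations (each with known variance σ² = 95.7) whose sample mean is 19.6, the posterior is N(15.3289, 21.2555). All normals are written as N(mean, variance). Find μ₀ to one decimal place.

The posterior mean is a precision-weighted average: μ_n = (τ₀μ₀ + τ_data·x̄)/(τ₀+τ_data), with τ₀=1/σ₀² and τ_data=n/σ².
Here τ₀ = 1/63.7 = 0.015699 and τ_data = 3/95.7 = 0.031348, so τ_n = 0.047047.
Rearranging for μ₀: μ₀ = (μ_n·τ_n − τ_data·x̄)/τ₀ = (15.3289·0.047047 − 0.031348·19.6) / 0.015699 = 0.106758/0.015699 ≈ 6.8.

μ₀ = 6.8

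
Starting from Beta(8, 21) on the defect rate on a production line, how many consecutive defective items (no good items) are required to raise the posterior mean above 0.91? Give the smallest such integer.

k = 205

After k defective items and 0 good items the posterior is Beta(8+k, 21), with mean (8+k)/(8+21+k).
Set (8+k)/(29+k) > 0.91 and solve: k > (0.91·29 − 8)/(1 − 0.91) = 204.333.
The smallest integer exceeding 204.333 is 205.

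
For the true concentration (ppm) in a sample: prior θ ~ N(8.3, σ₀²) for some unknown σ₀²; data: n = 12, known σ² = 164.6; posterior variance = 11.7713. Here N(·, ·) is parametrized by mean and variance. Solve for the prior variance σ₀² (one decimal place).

Posterior precision equals prior precision plus data precision: 1/σ_n² = 1/σ₀² + n/σ².
So 1/σ₀² = 1/11.7713 − 12/164.6 = 0.084952 − 0.072904 = 0.012048.
Hence σ₀² = 1/0.012048 ≈ 83.0.

σ₀² = 83.0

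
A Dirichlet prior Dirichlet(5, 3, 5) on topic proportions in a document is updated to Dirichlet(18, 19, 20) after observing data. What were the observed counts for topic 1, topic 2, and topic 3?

For a Dirichlet(α) prior with multinomial counts c, the posterior is Dirichlet(α + c) componentwise.
Counts are posterior − prior componentwise: 18−5=13, 19−3=16, 20−5=15.

counts (13, 16, 15)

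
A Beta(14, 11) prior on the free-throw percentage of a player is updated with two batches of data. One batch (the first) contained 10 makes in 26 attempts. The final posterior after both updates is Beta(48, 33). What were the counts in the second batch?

Because Beta–binomial updating is additive in the counts, the combined data contributed (α_post−α_prior, β_post−β_prior) successes and failures.
Total across both batches: 48−14=34 makes, 33−11=22 misses.
Subtract the first batch: 34−10=24 makes and 22−16=6 misses.

24 makes and 6 misses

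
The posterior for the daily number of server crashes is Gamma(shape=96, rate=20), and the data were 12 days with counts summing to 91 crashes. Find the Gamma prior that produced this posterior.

Gamma(shape=5, rate=8)

Gamma–Poisson conjugacy: posterior shape = α + Σxᵢ, posterior rate = β + n.
So α = 96 − 91 = 5 and β = 20 − 12 = 8.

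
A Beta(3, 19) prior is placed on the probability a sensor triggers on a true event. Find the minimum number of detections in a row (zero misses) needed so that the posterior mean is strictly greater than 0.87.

k = 125

After k detections and 0 misses the posterior is Beta(3+k, 19), with mean (3+k)/(3+19+k).
Set (3+k)/(22+k) > 0.87 and solve: k > (0.87·22 − 3)/(1 − 0.87) = 124.154.
The smallest integer exceeding 124.154 is 125, and checking k=125: (128)/(147) = 0.8707 > 0.87.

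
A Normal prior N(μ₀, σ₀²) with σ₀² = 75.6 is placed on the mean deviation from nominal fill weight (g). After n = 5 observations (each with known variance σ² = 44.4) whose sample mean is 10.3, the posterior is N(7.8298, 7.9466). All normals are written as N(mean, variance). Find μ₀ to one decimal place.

μ₀ = -13.2

The posterior mean is a precision-weighted average: μ_n = (τ₀μ₀ + τ_data·x̄)/(τ₀+τ_data), with τ₀=1/σ₀² and τ_data=n/σ².
Here τ₀ = 1/75.6 = 0.013228 and τ_data = 5/44.4 = 0.112613, so τ_n = 0.125841.
Rearranging for μ₀: μ₀ = (μ_n·τ_n − τ_data·x̄)/τ₀ = (7.8298·0.125841 − 0.112613·10.3) / 0.013228 = -0.174604/0.013228 ≈ -13.2.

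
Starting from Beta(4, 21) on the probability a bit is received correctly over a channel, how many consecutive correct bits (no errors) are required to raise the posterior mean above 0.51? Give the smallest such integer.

After k correct bits and 0 errors the posterior is Beta(4+k, 21), with mean (4+k)/(4+21+k).
Set (4+k)/(25+k) > 0.51 and solve: k > (0.51·25 − 4)/(1 − 0.51) = 17.857.
The smallest integer exceeding 17.857 is 18, and checking k=18: (22)/(43) = 0.5116 > 0.51.

k = 18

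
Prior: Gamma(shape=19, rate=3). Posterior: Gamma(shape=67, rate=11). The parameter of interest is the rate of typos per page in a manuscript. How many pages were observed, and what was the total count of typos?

n = 8 pages with total 48 typos

Gamma–Poisson conjugacy: posterior shape = α + Σxᵢ, posterior rate = β + n.
Matching: Σxᵢ = 67 − 19 = 48 and n = 11 − 3 = 8.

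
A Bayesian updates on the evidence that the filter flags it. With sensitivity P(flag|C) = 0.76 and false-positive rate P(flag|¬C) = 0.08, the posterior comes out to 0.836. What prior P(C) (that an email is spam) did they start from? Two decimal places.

P(C) = 0.35

Bayes' rule in odds form gives O(C|E) = O(C)·[P(E|C)/P(E|¬C)], hence O(C) = O(C|E)/LR.
Posterior odds = 0.836/(1−0.836) = 5.0976. LR = 0.76/0.08 = 9.5000.
Prior odds = 5.0976/9.5000 = 0.5366, so P(C) = 0.5366/(1+0.5366) ≈ 0.35.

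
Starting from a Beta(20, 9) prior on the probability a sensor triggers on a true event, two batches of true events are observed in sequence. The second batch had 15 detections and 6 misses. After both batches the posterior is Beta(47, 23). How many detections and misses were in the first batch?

Sequential conjugate updates are equivalent to a single update on the pooled data, so total successes = posterior α − prior α and total failures = posterior β − prior β.
Total across both batches: 47−20=27 detections, 23−9=14 misses.
Subtract the second batch: 27−15=12 detections and 14−6=8 misses.

12 detections and 8 misses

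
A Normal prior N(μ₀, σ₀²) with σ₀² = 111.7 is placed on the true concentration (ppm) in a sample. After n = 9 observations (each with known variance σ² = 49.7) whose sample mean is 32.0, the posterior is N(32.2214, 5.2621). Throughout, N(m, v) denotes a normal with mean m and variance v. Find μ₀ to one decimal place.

The posterior mean is a precision-weighted average: μ_n = (τ₀μ₀ + τ_data·x̄)/(τ₀+τ_data), with τ₀=1/σ₀² and τ_data=n/σ².
Here τ₀ = 1/111.7 = 0.008953 and τ_data = 9/49.7 = 0.181087, so τ_n = 0.190040.
Rearranging for μ₀: μ₀ = (μ_n·τ_n − τ_data·x̄)/τ₀ = (32.2214·0.190040 − 0.181087·32.0) / 0.008953 = 0.328571/0.008953 ≈ 36.7.

μ₀ = 36.7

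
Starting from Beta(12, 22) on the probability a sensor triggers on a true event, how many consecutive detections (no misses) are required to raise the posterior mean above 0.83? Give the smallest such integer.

After k detections and 0 misses the posterior is Beta(12+k, 22), with mean (12+k)/(12+22+k).
Set (12+k)/(34+k) > 0.83 and solve: k > (0.83·34 − 12)/(1 − 0.83) = 95.412.
The smallest integer exceeding 95.412 is 96, and checking k=96: (108)/(130) = 0.8308 > 0.83.

k = 96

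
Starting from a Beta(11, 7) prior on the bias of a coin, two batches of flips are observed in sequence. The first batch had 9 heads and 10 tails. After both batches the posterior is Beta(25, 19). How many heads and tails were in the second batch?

Sequential conjugate updates are equivalent to a single update on the pooled data, so total successes = posterior α − prior α and total failures = posterior β − prior β.
Total across both batches: 25−11=14 heads, 19−7=12 tails.
Subtract the first batch: 14−9=5 heads and 12−10=2 tails.

5 heads and 2 tails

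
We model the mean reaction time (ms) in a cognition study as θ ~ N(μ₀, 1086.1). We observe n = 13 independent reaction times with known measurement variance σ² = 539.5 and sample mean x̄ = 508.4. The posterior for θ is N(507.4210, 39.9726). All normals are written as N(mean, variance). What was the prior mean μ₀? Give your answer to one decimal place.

μ₀ = 481.8

With known observation variance, the Normal–Normal posterior has precision τ_n = τ₀ + n/σ² and mean μ_n = (τ₀μ₀ + (n/σ²)x̄)/τ_n.
Here τ₀ = 1/1086.1 = 0.000921 and τ_data = 13/539.5 = 0.024096, so τ_n = 0.025017.
Rearranging for μ₀: μ₀ = (μ_n·τ_n − τ_data·x̄)/τ₀ = (507.4210·0.025017 − 0.024096·508.4) / 0.000921 = 0.443745/0.000921 ≈ 481.8.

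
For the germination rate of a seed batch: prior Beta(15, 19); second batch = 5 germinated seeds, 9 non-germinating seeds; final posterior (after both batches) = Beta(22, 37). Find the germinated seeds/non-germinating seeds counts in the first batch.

2 germinated seeds and 9 non-germinating seeds

Sequential conjugate updates are equivalent to a single update on the pooled data, so total successes = posterior α − prior α and total failures = posterior β − prior β.
Total across both batches: 22−15=7 germinated seeds, 37−19=18 non-germinating seeds.
Subtract the second batch: 7−5=2 germinated seeds and 18−9=9 non-germinating seeds.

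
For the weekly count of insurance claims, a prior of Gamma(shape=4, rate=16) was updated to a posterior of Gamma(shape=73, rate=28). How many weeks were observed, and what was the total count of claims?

n = 12 weeks with total 69 claims

A Gamma(α, β) prior (rate parametrization) on a Poisson rate with n observations summing to S gives posterior Gamma(α+S, β+n).
Matching: Σxᵢ = 73 − 4 = 69 and n = 28 − 16 = 12.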